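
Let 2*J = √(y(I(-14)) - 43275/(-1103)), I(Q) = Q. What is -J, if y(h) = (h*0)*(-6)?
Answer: -5*√1909293/2206 ≈ -3.1318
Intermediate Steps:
y(h) = 0 (y(h) = 0*(-6) = 0)
J = 5*√1909293/2206 (J = √(0 - 43275/(-1103))/2 = √(0 - 43275*(-1/1103))/2 = √(0 + 43275/1103)/2 = √(43275/1103)/2 = (5*√1909293/1103)/2 = 5*√1909293/2206 ≈ 3.1318)
-J = -5*√1909293/2206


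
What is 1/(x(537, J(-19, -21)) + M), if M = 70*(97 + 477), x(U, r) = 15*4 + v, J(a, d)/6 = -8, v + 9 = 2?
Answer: 1/40233 ≈ 2.4855e-5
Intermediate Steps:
v = -7 (v = -9 + 2 = -7)
J(a, d) = -48 (J(a, d) = 6*(-8) = -48)
x(U, r) = 53 (x(U, r) = 15*4 - 7 = 60 - 7 = 53)
M = 40180 (M = 70*574 = 40180)
1/(x(537, J(-19, -21)) + M) = 1/(53 + 40180) = 1/40233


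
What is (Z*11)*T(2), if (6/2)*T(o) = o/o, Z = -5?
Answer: -55/3 ≈ -18.333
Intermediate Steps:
T(o) = 1/3 (T(o) = (o/o)/3 = (1/3)*1 = 1/3)
(Z*11)*T(2) = -5*11*(1/3) = -55*1/3 = -55/3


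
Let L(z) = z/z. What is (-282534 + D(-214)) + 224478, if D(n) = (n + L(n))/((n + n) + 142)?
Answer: -16603803/286 ≈ -58055.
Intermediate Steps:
L(z) = 1
D(n) = (1 + n)/(142 + 2*n) (D(n) = (n + 1)/((n + n) + 142) = (1 + n)/(2*n + 142) = (1 + n)/(142 + 2*n))
(-282534 + D(-214)) + 224478 = (-282534 + (1 - 214)/(2*(71 - 214))) + 224478 = (-282534 + (½)*(-213)/(-143)) + 224478 = (-282534 + (½)*(-1/143)*(-213)) + 224478 = (-282534 + 213/286) + 224478 = -80804511/286 + 224478 = -16603803/286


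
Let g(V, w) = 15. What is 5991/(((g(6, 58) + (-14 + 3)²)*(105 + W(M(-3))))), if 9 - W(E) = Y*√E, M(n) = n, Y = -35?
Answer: 113829/377876 - 69895*I*√3/755752 ≈ 0.30123 - 0.16019*I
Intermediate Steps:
W(E) = 9 + 35*√E (W(E) = 9 - (-35)*√E = 9 + 35*√E)
5991/(((g(6, 58) + (-14 + 3)²)*(105 + W(M(-3))))) = 5991/(((15 + (-14 + 3)²)*(105 + (9 + 35*√(-3))))) = 5991/(((15 + (-11)²)*(105 + (9 + 35*(I*√3))))) = 5991/(((15 + 121)*(105 + (9 + 35*I*√3)))) = 5991/((136*(114 + 35*I*√3))) = 5991/(15504 + 4760*I*√3)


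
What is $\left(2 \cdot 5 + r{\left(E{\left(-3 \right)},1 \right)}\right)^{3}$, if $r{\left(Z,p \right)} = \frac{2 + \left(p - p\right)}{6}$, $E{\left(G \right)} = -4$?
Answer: $\frac{29791}{27} \approx 1103.4$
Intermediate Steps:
$r{\left(Z,p \right)} = \frac{1}{3}$ ($r{\left(Z,p \right)} = \left(2 + 0\right) \frac{1}{6} = 2 \cdot \frac{1}{6} = \frac{1}{3}$)
$\left(2 \cdot 5 + r{\left(E{\left(-3 \right)},1 \right)}\right)^{3} = \left(2 \cdot 5 + \frac{1}{3}\right)^{3} = \left(10 + \frac{1}{3}\right)^{3} = \left(\frac{31}{3}\right)^{3} = \frac{29791}{27}$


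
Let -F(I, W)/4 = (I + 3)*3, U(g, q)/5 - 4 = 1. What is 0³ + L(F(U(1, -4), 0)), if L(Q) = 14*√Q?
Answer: 56*I*√21 ≈ 256.62*I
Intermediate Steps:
U(g, q) = 25 (U(g, q) = 20 + 5*1 = 20 + 5 = 25)
F(I, W) = -36 - 12*I (F(I, W) = -4*(I + 3)*3 = -4*(3 + I)*3 = -4*(9 + 3*I) = -36 - 12*I)
0³ + L(F(U(1, -4), 0)) = 0³ + 14*√(-36 - 12*25) = 0 + 14*√(-36 - 300) = 0 + 14*√(-336) = 0 + 14*(4*I*√21) = 0 + 56*I*√21 = 56*I*√21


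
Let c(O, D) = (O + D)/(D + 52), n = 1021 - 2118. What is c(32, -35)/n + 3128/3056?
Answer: 7292905/7123918 ≈ 1.0237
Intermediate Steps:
n = -1097
c(O, D) = (D + O)/(52 + D)
c(32, -35)/n + 3128/3056 = ((-35 + 32)/(52 - 35))/(-1097) + 3128/3056 = (-3/17)*(-1/1097) + 3128*(1/3056) = ((1/17)*(-3))*(-1/1097) + 391/382 = -3/17*(-1/1097) + 391/382 = 3/18649 + 391/382 = 7292905/7123918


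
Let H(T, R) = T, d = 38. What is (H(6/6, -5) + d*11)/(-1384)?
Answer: -419/1384 ≈ -0.30275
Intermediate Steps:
(H(6/6, -5) + d*11)/(-1384) = (6/6 + 38*11)/(-1384) = (6*(1/6) + 418)*(-1/1384) = (1 + 418)*(-1/1384) = 419*(-1/1384) = -419/1384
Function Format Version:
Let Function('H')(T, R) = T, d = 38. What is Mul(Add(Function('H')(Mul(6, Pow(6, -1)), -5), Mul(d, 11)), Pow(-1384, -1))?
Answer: Rational(-419, 1384) ≈ -0.30275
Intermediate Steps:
Mul(Add(Function('H')(Mul(6, Pow(6, -1)), -5), Mul(d, 11)), Pow(-1384, -1)) = Mul(Add(Mul(6, Pow(6, -1)), Mul(38, 11)), Pow(-1384, -1)) = Mul(Add(Mul(6, Rational(1, 6)), 418), Rational(-1, 1384)) = Mul(Add(1, 418), Rational(-1, 1384)) = Mul(419, Rational(-1, 1384)) = Rational(-419, 1384)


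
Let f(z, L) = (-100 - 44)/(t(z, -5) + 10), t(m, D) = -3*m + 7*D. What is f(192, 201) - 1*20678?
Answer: -12427334/601 ≈ -20678.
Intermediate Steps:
f(z, L) = -144/(-25 - 3*z) (f(z, L) = (-100 - 44)/((-3*z + 7*(-5)) + 10) = -144/((-3*z - 35) + 10) = -144/((-35 - 3*z) + 10) = -144/(-25 - 3*z))
f(192, 201) - 1*20678 = 144/(25 + 3*192) - 1*20678 = 144/(25 + 576) - 20678 = 144/601 - 20678 = -12427334/601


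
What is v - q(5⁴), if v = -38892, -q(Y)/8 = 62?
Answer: -38396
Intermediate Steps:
q(Y) = -496 (q(Y) = -8*62 = -496)
v - q(5⁴) = -38892 - 1*(-496) = -38892 + 496 = -38396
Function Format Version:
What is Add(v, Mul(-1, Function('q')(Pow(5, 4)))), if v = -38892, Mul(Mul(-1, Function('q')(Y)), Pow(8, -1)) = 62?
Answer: -38396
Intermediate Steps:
Function('q')(Y) = -496 (Function('q')(Y) = Mul(-8, 62) = -496)
Add(v, Mul(-1, Function('q')(Pow(5, 4)))) = Add(-38892, Mul(-1, -496)) = Add(-38892, 496) = -38396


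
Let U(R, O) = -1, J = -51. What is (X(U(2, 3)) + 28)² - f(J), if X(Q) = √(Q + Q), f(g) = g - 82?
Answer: 915 + 56*I*√2 ≈ 915.0 + 79.196*I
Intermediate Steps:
f(g) = -82 + g
X(Q) = √2*√Q (X(Q) = √(2*Q) = √2*√Q)
(X(U(2, 3)) + 28)² - f(J) = (√2*√(-1) + 28)² - (-82 - 51) = (√2*I + 28)² - 1*(-133) = (I*√2 + 28)² + 133 = (28 + I*√2)² + 133 = 133 + (28 + I*√2)²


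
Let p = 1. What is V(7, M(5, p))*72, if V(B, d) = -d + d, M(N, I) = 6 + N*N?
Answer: 0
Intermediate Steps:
M(N, I) = 6 + N²
V(B, d) = 0
V(7, M(5, p))*72 = 0*72 = 0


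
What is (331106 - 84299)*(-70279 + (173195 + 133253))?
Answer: 58288162383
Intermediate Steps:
(331106 - 84299)*(-70279 + (173195 + 133253)) = 246807*(-70279 + 306448) = 246807*236169 = 58288162383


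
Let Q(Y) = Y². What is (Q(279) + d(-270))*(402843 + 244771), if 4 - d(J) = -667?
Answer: 50845470368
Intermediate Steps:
d(J) = 671 (d(J) = 4 - 1*(-667) = 4 + 667 = 671)
(Q(279) + d(-270))*(402843 + 244771) = (279² + 671)*(402843 + 244771) = (77841 + 671)*647614 = 78512*647614 = 50845470368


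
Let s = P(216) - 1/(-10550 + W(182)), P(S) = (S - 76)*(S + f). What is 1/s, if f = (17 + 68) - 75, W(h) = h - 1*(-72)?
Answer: 10296/325765441 ≈ 3.1606e-5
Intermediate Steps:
W(h) = 72 + h (W(h) = h + 72 = 72 + h)
f = 10 (f = 85 - 75 = 10)
P(S) = (-76 + S)*(10 + S) (P(S) = (S - 76)*(S + 10) = (-76 + S)*(10 + S))
s = 325765441/10296 (s = (-760 + 216**2 - 66*216) - 1/(-10550 + (72 + 182)) = (-760 + 46656 - 14256) - 1/(-10550 + 254) = 31640 - 1/(-10296) = 31640 - 1*(-1/10296) = 31640 + 1/10296 = 325765441/10296 ≈ 31640.)
1/s = 1/(325765441/10296) = 10296/325765441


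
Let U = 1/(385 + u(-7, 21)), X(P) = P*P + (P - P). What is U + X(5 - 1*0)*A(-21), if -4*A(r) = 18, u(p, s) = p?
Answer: -21262/189 ≈ -112.50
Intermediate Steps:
X(P) = P² (X(P) = P² + 0 = P²)
U = 1/378 (U = 1/(385 - 7) = 1/378 ≈ 0.0026455)
A(r) = -9/2 (A(r) = -¼*18 = -9/2)
U + X(5 - 1*0)*A(-21) = 1/378 + (5 - 1*0)²*(-9/2) = 1/378 + (5 + 0)²*(-9/2) = 1/378 + 5²*(-9/2) = 1/378 + 25*(-9/2) = 1/378 - 225/2 = -21262/189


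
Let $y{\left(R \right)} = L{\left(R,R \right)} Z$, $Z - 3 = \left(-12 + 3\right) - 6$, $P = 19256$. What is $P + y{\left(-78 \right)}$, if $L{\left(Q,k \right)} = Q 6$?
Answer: $24872$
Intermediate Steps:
$Z = -12$ ($Z = 3 + \left(\left(-12 + 3\right) - 6\right) = 3 - 15 = -12$)
$L{\left(Q,k \right)} = 6 Q$
$y{\left(R \right)} = - 72 R$ ($y{\left(R \right)} = 6 R \left(-12\right) = - 72 R$)
$P + y{\left(-78 \right)} = 19256 - -5616 = 19256 + 5616 = 24872$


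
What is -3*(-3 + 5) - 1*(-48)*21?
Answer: 1002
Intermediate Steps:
-3*(-3 + 5) - 1*(-48)*21 = -3*2 + 48*21 = -6 + 1008 = 1002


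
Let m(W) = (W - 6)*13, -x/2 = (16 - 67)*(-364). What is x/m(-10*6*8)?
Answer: 476/81 ≈ 5.8765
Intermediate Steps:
x = -37128 (x = -2*(16 - 67)*(-364) = -(-102)*(-364) = -2*18564 = -37128)
m(W) = -78 + 13*W (m(W) = (-6 + W)*13 = -78 + 13*W)
x/m(-10*6*8) = -37128/(-78 + 13*(-10*6*8)) = -37128/(-78 + 13*(-60*8)) = -37128/(-78 + 13*(-480)) = -37128/(-78 - 6240) = -37128/(-6318) = -37128*(-1/6318) = 476/81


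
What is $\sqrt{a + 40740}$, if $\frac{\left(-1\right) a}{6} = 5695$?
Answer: $3 \sqrt{730} \approx 81.056$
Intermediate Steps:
$a = -34170$ ($a = \left(-6\right) 5695 = -34170$)
$\sqrt{a + 40740} = \sqrt{-34170 + 40740} = \sqrt{6570} = 3 \sqrt{730}$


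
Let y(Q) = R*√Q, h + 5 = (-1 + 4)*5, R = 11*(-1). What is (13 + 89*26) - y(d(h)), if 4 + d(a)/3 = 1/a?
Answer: 2327 + 33*I*√130/10 ≈ 2327.0 + 37.626*I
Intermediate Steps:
R = -11
h = 10 (h = -5 + (-1 + 4)*5 = -5 + 3*5 = -5 + 15 = 10)
d(a) = -12 + 3/a (d(a) = -12 + 3*(1/a) = -12 + 3/a)
y(Q) = -11*√Q
(13 + 89*26) - y(d(h)) = (13 + 89*26) - (-11)*√(-12 + 3/10) = (13 + 2314) - (-11)*√(-12 + 3*(⅒)) = 2327 - (-11)*√(-12 + 3/10) = 2327 - (-11)*√(-117/10) = 2327 - (-11)*3*I*√130/10 = 2327 - (-33)*I*√130/10 = 2327 + 33*I*√130/10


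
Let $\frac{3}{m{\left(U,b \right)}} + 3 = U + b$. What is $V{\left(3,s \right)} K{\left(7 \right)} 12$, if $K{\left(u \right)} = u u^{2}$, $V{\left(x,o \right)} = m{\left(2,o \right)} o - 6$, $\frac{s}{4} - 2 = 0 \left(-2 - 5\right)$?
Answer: $-10584$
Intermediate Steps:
$m{\left(U,b \right)} = \frac{3}{-3 + U + b}$ ($m{\left(U,b \right)} = \frac{3}{-3 + \left(U + b\right)} = \frac{3}{-3 + U + b}$)
$s = 8$ ($s = 8 + 4 \cdot 0 \left(-2 - 5\right) = 8 + 4 \cdot 0 \left(-7\right) = 8 + 4 \cdot 0 = 8 + 0 = 8$)
$V{\left(x,o \right)} = -6 + \frac{3 o}{-1 + o}$ ($V{\left(x,o \right)} = \frac{3}{-3 + 2 + o} o - 6 = \frac{3}{-1 + o} o - 6 = \frac{3 o}{-1 + o} - 6 = -6 + \frac{3 o}{-1 + o}$)
$K{\left(u \right)} = u^{3}$
$V{\left(3,s \right)} K{\left(7 \right)} 12 = \frac{3 \left(2 - 8\right)}{-1 + 8} \cdot 7^{3} \cdot 12 = \frac{3 \left(2 - 8\right)}{7} \cdot 343 \cdot 12 = 3 \cdot \frac{1}{7} \left(-6\right) 343 \cdot 12 = \left(- \frac{18}{7}\right) 343 \cdot 12 = \left(-882\right) 12 = -10584$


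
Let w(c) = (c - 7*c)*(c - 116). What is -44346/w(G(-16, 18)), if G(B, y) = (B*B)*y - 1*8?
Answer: 389/1085600 ≈ 0.00035833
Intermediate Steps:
G(B, y) = -8 + y*B**2 (G(B, y) = B**2*y - 8 = y*B**2 - 8 = -8 + y*B**2)
w(c) = -6*c*(-116 + c) (w(c) = (-6*c)*(-116 + c) = -6*c*(-116 + c))
-44346/w(G(-16, 18)) = -44346*1/(6*(-8 + 18*(-16)**2)*(116 - (-8 + 18*(-16)**2))) = -44346*1/(6*(-8 + 18*256)*(116 - (-8 + 18*256))) = -44346*1/(6*(-8 + 4608)*(116 - (-8 + 4608))) = -44346*1/(27600*(116 - 1*4600)) = -44346*1/(27600*(116 - 4600)) = -44346/(6*4600*(-4484)) = -44346/(-123758400) = -44346*(-1/123758400) = 389/1085600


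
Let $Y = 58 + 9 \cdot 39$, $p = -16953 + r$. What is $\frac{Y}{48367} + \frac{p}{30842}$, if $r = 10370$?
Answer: $- \frac{305785583}{1491735014} \approx -0.20499$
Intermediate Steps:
$p = -6583$ ($p = -16953 + 10370 = -6583$)
$Y = 409$ ($Y = 58 + 351 = 409$)
$\frac{Y}{48367} + \frac{p}{30842} = \frac{409}{48367} - \frac{6583}{30842} = - \frac{305785583}{1491735014}$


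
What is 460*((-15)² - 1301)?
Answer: -494960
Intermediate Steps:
460*((-15)² - 1301) = 460*(225 - 1301) = 460*(-1076) = -494960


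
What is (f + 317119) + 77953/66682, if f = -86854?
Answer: 15354608683/66682 ≈ 2.3027e+5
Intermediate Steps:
(f + 317119) + 77953/66682 = (-86854 + 317119) + 77953/66682 = 230265 + 77953*(1/66682) = 230265 + 77953/66682 = 15354608683/66682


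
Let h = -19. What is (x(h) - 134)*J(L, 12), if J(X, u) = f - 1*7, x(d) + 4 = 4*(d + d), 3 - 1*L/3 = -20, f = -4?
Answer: 3190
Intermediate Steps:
L = 69 (L = 9 - 3*(-20) = 9 + 60 = 69)
x(d) = -4 + 8*d (x(d) = -4 + 4*(d + d) = -4 + 4*(2*d) = -4 + 8*d)
J(X, u) = -11 (J(X, u) = -4 - 1*7 = -4 - 7 = -11)
(x(h) - 134)*J(L, 12) = ((-4 + 8*(-19)) - 134)*(-11) = ((-4 - 152) - 134)*(-11) = (-156 - 134)*(-11) = -290*(-11) = 3190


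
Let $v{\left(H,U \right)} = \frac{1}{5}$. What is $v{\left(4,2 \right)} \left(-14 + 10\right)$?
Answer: $- \frac{4}{5} \approx -0.8$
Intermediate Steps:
$v{\left(H,U \right)} = \frac{1}{5}$
$v{\left(4,2 \right)} \left(-14 + 10\right) = \frac{-14 + 10}{5} = \frac{1}{5} \left(-4\right) = - \frac{4}{5}$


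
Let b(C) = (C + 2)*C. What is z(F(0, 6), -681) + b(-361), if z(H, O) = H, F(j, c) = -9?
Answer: 129590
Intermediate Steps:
b(C) = C*(2 + C) (b(C) = (2 + C)*C = C*(2 + C))
z(F(0, 6), -681) + b(-361) = -9 - 361*(2 - 361) = -9 - 361*(-359) = -9 + 129599 = 129590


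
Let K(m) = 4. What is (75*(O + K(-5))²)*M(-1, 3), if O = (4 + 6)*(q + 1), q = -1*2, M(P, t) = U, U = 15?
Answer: 40500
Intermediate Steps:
M(P, t) = 15
q = -2
O = -10 (O = (4 + 6)*(-2 + 1) = 10*(-1) = -10)
(75*(O + K(-5))²)*M(-1, 3) = (75*(-10 + 4)²)*15 = (75*(-6)²)*15 = (75*36)*15 = 2700*15 = 40500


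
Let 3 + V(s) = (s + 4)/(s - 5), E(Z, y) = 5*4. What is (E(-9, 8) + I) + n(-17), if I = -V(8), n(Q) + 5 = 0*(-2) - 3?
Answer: 11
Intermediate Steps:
E(Z, y) = 20
V(s) = -3 + (4 + s)/(-5 + s) (V(s) = -3 + (s + 4)/(s - 5) = -3 + (4 + s)/(-5 + s))
n(Q) = -8 (n(Q) = -5 + (0*(-2) - 3) = -5 + (0 - 3) = -5 - 3 = -8)
I = -1 (I = -(19 - 2*8)/(-5 + 8) = -(19 - 16)/3 = -3/3 = -1*1 = -1)
(E(-9, 8) + I) + n(-17) = (20 - 1) - 8 = 19 - 8 = 11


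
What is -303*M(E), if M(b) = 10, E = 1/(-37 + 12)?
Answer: -3030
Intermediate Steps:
E = -1/25 (E = 1/(-25) = -1/25 ≈ -0.040000)
-303*M(E) = -303*10 = -3030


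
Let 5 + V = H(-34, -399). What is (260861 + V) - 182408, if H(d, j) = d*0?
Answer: 78448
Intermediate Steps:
H(d, j) = 0
V = -5 (V = -5 + 0 = -5)
(260861 + V) - 182408 = (260861 - 5) - 182408 = 260856 - 182408 = 78448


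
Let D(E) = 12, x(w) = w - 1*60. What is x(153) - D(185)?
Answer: 81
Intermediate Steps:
x(w) = -60 + w (x(w) = w - 60 = -60 + w)
x(153) - D(185) = (-60 + 153) - 1*12 = 93 - 12 = 81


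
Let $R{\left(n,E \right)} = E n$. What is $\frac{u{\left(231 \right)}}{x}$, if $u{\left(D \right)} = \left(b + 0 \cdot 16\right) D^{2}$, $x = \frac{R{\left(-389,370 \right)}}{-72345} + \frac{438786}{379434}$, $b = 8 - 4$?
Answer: $\frac{195302346643404}{2878530293} \approx 67848.0$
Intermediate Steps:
$b = 4$
$x = \frac{2878530293}{915005091}$ ($x = \frac{370 \left(-389\right)}{-72345} + \frac{438786}{379434} = \left(-143930\right) \left(- \frac{1}{72345}\right) + 438786 \cdot \frac{1}{379434} = \frac{28786}{14469} + \frac{73131}{63239} = \frac{2878530293}{915005091} \approx 3.1459$)
$u{\left(D \right)} = 4 D^{2}$ ($u{\left(D \right)} = \left(4 + 0 \cdot 16\right) D^{2} = \left(4 + 0\right) D^{2} = 4 D^{2}$)
$\frac{u{\left(231 \right)}}{x} = \frac{4 \cdot 231^{2}}{\frac{2878530293}{915005091}} = 4 \cdot 53361 \cdot \frac{915005091}{2878530293} = 213444 \cdot \frac{915005091}{2878530293} = \frac{195302346643404}{2878530293}$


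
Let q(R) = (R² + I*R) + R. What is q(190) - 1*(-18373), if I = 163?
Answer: 85633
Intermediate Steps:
q(R) = R² + 164*R (q(R) = (R² + 163*R) + R = R² + 164*R)
q(190) - 1*(-18373) = 190*(164 + 190) - 1*(-18373) = 190*354 + 18373 = 67260 + 18373 = 85633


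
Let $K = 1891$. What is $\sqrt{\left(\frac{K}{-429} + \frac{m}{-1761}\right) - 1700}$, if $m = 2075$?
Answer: $\frac{i \sqrt{12017716627774}}{83941} \approx 41.299 i$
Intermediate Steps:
$\sqrt{\left(\frac{K}{-429} + \frac{m}{-1761}\right) - 1700} = \sqrt{\left(\frac{1891}{-429} + \frac{2075}{-1761}\right) - 1700} = \sqrt{\left(1891 \left(- \frac{1}{429}\right) + 2075 \left(- \frac{1}{1761}\right)\right) - 1700} = \sqrt{\left(- \frac{1891}{429} - \frac{2075}{1761}\right) - 1700} = \sqrt{- \frac{468914}{83941} - 1700} = \sqrt{- \frac{143168614}{83941}} = \frac{i \sqrt{12017716627774}}{83941}$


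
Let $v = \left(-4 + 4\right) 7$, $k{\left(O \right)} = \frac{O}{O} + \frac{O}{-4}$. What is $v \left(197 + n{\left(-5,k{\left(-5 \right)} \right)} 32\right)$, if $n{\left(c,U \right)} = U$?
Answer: $0$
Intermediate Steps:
$k{\left(O \right)} = 1 - \frac{O}{4}$ ($k{\left(O \right)} = 1 + O \left(- \frac{1}{4}\right) = 1 - \frac{O}{4}$)
$v = 0$ ($v = 0 \cdot 7 = 0$)
$v \left(197 + n{\left(-5,k{\left(-5 \right)} \right)} 32\right) = 0 \left(197 + \left(1 - - \frac{5}{4}\right) 32\right) = 0 \left(197 + \left(1 + \frac{5}{4}\right) 32\right) = 0 \left(197 + \frac{9}{4} \cdot 32\right) = 0 \left(197 + 72\right) = 0 \cdot 269 = 0$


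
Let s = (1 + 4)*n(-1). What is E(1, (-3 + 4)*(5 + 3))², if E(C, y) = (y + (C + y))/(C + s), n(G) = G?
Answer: 289/16 ≈ 18.063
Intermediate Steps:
s = -5 (s = (1 + 4)*(-1) = 5*(-1) = -5)
E(C, y) = (C + 2*y)/(-5 + C) (E(C, y) = (y + (C + y))/(C - 5) = (C + 2*y)/(-5 + C))
E(1, (-3 + 4)*(5 + 3))² = ((1 + 2*((-3 + 4)*(5 + 3)))/(-5 + 1))² = ((1 + 2*(1*8))/(-4))² = (-(1 + 2*8)/4)² = (-(1 + 16)/4)² = (-¼*17)² = (-17/4)² = 289/16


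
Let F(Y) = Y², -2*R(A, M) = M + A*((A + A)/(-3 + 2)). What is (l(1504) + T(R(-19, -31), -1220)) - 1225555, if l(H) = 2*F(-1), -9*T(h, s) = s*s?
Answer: -12518377/9 ≈ -1.3909e+6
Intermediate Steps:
R(A, M) = A² - M/2 (R(A, M) = -(M + A*((A + A)/(-3 + 2)))/2 = -(M + A*((2*A)/(-1)))/2 = -(M + A*((2*A)*(-1)))/2 = -(M + A*(-2*A))/2 = -(M - 2*A²)/2 = A² - M/2)
T(h, s) = -s²/9 (T(h, s) = -s*s/9 = -s²/9)
l(H) = 2 (l(H) = 2*(-1)² = 2*1 = 2)
(l(1504) + T(R(-19, -31), -1220)) - 1225555 = (2 - ⅑*(-1220)²) - 1225555 = (2 - ⅑*1488400) - 1225555 = (2 - 1488400/9) - 1225555 = -1488382/9 - 1225555 = -12518377/9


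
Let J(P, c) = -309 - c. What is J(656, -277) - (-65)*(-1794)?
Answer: -116642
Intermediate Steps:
J(656, -277) - (-65)*(-1794) = (-309 - 1*(-277)) - (-65)*(-1794) = (-309 + 277) - 1*116610 = -32 - 116610 = -116642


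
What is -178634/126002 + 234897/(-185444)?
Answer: -31362047645/11683157444 ≈ -2.6844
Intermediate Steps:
-178634/126002 + 234897/(-185444) = -178634*1/126002 + 234897*(-1/185444) = -89317/63001 - 234897/185444 = -31362047645/11683157444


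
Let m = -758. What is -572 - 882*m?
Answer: 667984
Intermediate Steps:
-572 - 882*m = -572 - 882*(-758) = -572 + 668556 = 667984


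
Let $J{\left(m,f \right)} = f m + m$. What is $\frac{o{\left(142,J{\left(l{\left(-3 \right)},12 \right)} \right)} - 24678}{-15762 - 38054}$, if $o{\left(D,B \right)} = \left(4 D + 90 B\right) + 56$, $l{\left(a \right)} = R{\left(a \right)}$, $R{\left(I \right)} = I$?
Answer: $\frac{6891}{13454} \approx 0.51219$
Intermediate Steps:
$l{\left(a \right)} = a$
$J{\left(m,f \right)} = m + f m$
$o{\left(D,B \right)} = 56 + 4 D + 90 B$
$\frac{o{\left(142,J{\left(l{\left(-3 \right)},12 \right)} \right)} - 24678}{-15762 - 38054} = \frac{\left(56 + 4 \cdot 142 + 90 \left(- 3 \left(1 + 12\right)\right)\right) - 24678}{-15762 - 38054} = \frac{\left(56 + 568 + 90 \left(\left(-3\right) 13\right)\right) - 24678}{-53816} = \left(\left(56 + 568 + 90 \left(-39\right)\right) - 24678\right) \left(- \frac{1}{53816}\right) = \left(\left(56 + 568 - 3510\right) - 24678\right) \left(- \frac{1}{53816}\right) = \left(-2886 - 24678\right) \left(- \frac{1}{53816}\right) = \left(-27564\right) \left(- \frac{1}{53816}\right) = \frac{6891}{13454}$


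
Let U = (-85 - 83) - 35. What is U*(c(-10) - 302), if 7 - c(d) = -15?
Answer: 56840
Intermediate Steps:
U = -203 (U = -168 - 35 = -203)
c(d) = 22 (c(d) = 7 - 1*(-15) = 7 + 15 = 22)
U*(c(-10) - 302) = -203*(22 - 302) = -203*(-280) = 56840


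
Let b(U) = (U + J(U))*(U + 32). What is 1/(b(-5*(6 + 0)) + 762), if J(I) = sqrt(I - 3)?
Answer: 117/82156 - I*sqrt(33)/246468 ≈ 0.0014241 - 2.3308e-5*I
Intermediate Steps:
J(I) = sqrt(-3 + I)
b(U) = (32 + U)*(U + sqrt(-3 + U)) (b(U) = (U + sqrt(-3 + U))*(U + 32) = (U + sqrt(-3 + U))*(32 + U) = (32 + U)*(U + sqrt(-3 + U)))
1/(b(-5*(6 + 0)) + 762) = 1/(((-5*(6 + 0))**2 + 32*(-5*(6 + 0)) + 32*sqrt(-3 - 5*(6 + 0)) + (-5*(6 + 0))*sqrt(-3 - 5*(6 + 0))) + 762) = 1/(((-5*6)**2 + 32*(-5*6) + 32*sqrt(-3 - 5*6) + (-5*6)*sqrt(-3 - 5*6)) + 762) = 1/(((-30)**2 + 32*(-30) + 32*sqrt(-3 - 30) - 30*sqrt(-3 - 30)) + 762) = 1/((900 - 960 + 32*sqrt(-33) - 30*I*sqrt(33)) + 762) = 1/((900 - 960 + 32*(I*sqrt(33)) - 30*I*sqrt(33)) + 762) = 1/((900 - 960 + 32*I*sqrt(33) - 30*I*sqrt(33)) + 762) = 1/((-60 + 2*I*sqrt(33)) + 762) = 1/(702 + 2*I*sqrt(33))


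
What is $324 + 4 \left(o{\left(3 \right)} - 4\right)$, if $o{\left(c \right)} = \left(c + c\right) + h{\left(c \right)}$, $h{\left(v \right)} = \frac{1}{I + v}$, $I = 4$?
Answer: $\frac{2328}{7} \approx 332.57$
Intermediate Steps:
$h{\left(v \right)} = \frac{1}{4 + v}$
$o{\left(c \right)} = \frac{1}{4 + c} + 2 c$ ($o{\left(c \right)} = \left(c + c\right) + \frac{1}{4 + c} = 2 c + \frac{1}{4 + c} = \frac{1}{4 + c} + 2 c$)
$324 + 4 \left(o{\left(3 \right)} - 4\right) = 324 + 4 \left(\frac{1 + 2 \cdot 3 \left(4 + 3\right)}{4 + 3} - 4\right) = 324 + 4 \left(\frac{1 + 2 \cdot 3 \cdot 7}{7} - 4\right) = 324 + 4 \left(\frac{1 + 42}{7} - 4\right) = 324 + 4 \left(\frac{1}{7} \cdot 43 - 4\right) = 324 + 4 \left(\frac{43}{7} - 4\right) = 324 + 4 \cdot \frac{15}{7} = 324 + \frac{60}{7} = \frac{2328}{7}$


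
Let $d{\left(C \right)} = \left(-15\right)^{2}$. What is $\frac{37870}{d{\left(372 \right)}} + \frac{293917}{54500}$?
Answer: $\frac{85201853}{490500} \approx 173.7$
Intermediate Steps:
$d{\left(C \right)} = 225$
$\frac{37870}{d{\left(372 \right)}} + \frac{293917}{54500} = \frac{37870}{225} + \frac{293917}{54500} = 37870 \cdot \frac{1}{225} + 293917 \cdot \frac{1}{54500} = \frac{7574}{45} + \frac{293917}{54500} = \frac{85201853}{490500}$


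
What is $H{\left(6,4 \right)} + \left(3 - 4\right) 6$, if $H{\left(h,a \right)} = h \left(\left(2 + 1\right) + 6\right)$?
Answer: $48$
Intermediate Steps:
$H{\left(h,a \right)} = 9 h$ ($H{\left(h,a \right)} = h \left(3 + 6\right) = h 9 = 9 h$)
$H{\left(6,4 \right)} + \left(3 - 4\right) 6 = 9 \cdot 6 + \left(3 - 4\right) 6 = 54 + \left(3 - 4\right) 6 = 54 - 6 = 48$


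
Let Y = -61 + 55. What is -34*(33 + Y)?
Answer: -918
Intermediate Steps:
Y = -6
-34*(33 + Y) = -34*(33 - 6) = -34*27 = -918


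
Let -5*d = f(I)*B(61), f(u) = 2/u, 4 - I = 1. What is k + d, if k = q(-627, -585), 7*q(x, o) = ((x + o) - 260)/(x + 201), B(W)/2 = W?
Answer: -39196/2485 ≈ -15.773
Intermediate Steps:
B(W) = 2*W
I = 3 (I = 4 - 1*1 = 4 - 1 = 3)
q(x, o) = (-260 + o + x)/(7*(201 + x)) (q(x, o) = (((x + o) - 260)/(x + 201))/7 = (((o + x) - 260)/(201 + x))/7 = ((-260 + o + x)/(201 + x))/7 = (-260 + o + x)/(7*(201 + x)))
k = 736/1491 (k = (-260 - 585 - 627)/(7*(201 - 627)) = (⅐)*(-1472)/(-426) = (⅐)*(-1/426)*(-1472) = 736/1491 ≈ 0.49363)
d = -244/15 (d = -2/3*2*61/5 = -2*(⅓)*122/5 = -2*122/15 = -⅕*244/3 = -244/15 ≈ -16.267)
k + d = 736/1491 - 244/15 = -39196/2485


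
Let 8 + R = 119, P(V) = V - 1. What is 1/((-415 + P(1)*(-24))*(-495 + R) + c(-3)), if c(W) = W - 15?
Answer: 1/159342 ≈ 6.2758e-6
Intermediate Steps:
P(V) = -1 + V
R = 111 (R = -8 + 119 = 111)
c(W) = -15 + W
1/((-415 + P(1)*(-24))*(-495 + R) + c(-3)) = 1/((-415 + (-1 + 1)*(-24))*(-495 + 111) + (-15 - 3)) = 1/((-415 + 0*(-24))*(-384) - 18) = 1/((-415 + 0)*(-384) - 18) = 1/(-415*(-384) - 18) = 1/(159360 - 18) = 1/159342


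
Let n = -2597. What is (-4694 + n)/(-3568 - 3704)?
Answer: 7291/7272 ≈ 1.0026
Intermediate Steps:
(-4694 + n)/(-3568 - 3704) = (-4694 - 2597)/(-3568 - 3704) = -7291/(-7272) = -7291*(-1/7272) = 7291/7272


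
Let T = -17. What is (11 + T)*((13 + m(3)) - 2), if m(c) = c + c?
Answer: -102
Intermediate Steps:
m(c) = 2*c
(11 + T)*((13 + m(3)) - 2) = (11 - 17)*((13 + 2*3) - 2) = -6*((13 + 6) - 2) = -6*(19 - 2) = -6*17 = -102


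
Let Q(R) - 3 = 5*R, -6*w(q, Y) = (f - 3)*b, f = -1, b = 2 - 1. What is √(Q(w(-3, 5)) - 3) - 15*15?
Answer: -225 + √30/3 ≈ -223.17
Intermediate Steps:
b = 1
w(q, Y) = ⅔ (w(q, Y) = -(-1 - 3)/6 = -(-2)/3 = -⅙*(-4) = ⅔)
Q(R) = 3 + 5*R
√(Q(w(-3, 5)) - 3) - 15*15 = √((3 + 5*(⅔)) - 3) - 15*15 = √((3 + 10/3) - 3) - 225 = √(19/3 - 3) - 225 = √(10/3) - 225 = √30/3 - 225 = -225 + √30/3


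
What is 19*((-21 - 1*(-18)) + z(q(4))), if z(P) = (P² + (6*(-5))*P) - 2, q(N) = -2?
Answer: 1121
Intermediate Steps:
z(P) = -2 + P² - 30*P (z(P) = (P² - 30*P) - 2 = -2 + P² - 30*P)
19*((-21 - 1*(-18)) + z(q(4))) = 19*((-21 - 1*(-18)) + (-2 + (-2)² - 30*(-2))) = 19*((-21 + 18) + (-2 + 4 + 60)) = 19*(-3 + 62) = 19*59 = 1121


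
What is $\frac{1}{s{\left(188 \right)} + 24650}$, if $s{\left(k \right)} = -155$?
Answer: $\frac{1}{24495} \approx 4.0825 \cdot 10^{-5}$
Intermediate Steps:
$\frac{1}{s{\left(188 \right)} + 24650} = \frac{1}{-155 + 24650} = \frac{1}{24495}$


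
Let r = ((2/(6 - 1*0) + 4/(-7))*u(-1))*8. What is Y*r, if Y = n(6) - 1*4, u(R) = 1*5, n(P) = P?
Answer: -400/21 ≈ -19.048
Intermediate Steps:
u(R) = 5
Y = 2 (Y = 6 - 1*4 = 6 - 4 = 2)
r = -200/21 (r = ((2/(6 - 1*0) + 4/(-7))*5)*8 = ((2/(6 + 0) + 4*(-⅐))*5)*8 = ((2/6 - 4/7)*5)*8 = ((2*(⅙) - 4/7)*5)*8 = ((⅓ - 4/7)*5)*8 = -5/21*5*8 = -25/21*8 = -200/21 ≈ -9.5238)
Y*r = 2*(-200/21) = -400/21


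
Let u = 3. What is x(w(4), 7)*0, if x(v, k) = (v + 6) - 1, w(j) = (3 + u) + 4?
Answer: 0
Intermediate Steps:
w(j) = 10 (w(j) = (3 + 3) + 4 = 6 + 4 = 10)
x(v, k) = 5 + v (x(v, k) = (6 + v) - 1 = 5 + v)
x(w(4), 7)*0 = (5 + 10)*0 = 15*0 = 0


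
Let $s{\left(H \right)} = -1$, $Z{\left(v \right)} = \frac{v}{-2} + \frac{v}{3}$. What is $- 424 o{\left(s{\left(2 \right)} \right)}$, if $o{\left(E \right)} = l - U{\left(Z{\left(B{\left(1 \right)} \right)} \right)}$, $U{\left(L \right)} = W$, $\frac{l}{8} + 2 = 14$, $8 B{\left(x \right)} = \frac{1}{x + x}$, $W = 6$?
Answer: $-38160$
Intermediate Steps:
$B{\left(x \right)} = \frac{1}{16 x}$ ($B{\left(x \right)} = \frac{1}{8 \left(x + x\right)} = \frac{1}{8 \cdot 2 x} = \frac{\frac{1}{2} \frac{1}{x}}{8} = \frac{1}{16 x}$)
$Z{\left(v \right)} = - \frac{v}{6}$ ($Z{\left(v \right)} = v \left(- \frac{1}{2}\right) + v \frac{1}{3} = - \frac{v}{2} + \frac{v}{3} = - \frac{v}{6}$)
$l = 96$ ($l = -16 + 8 \cdot 14 = -16 + 112 = 96$)
$U{\left(L \right)} = 6$
$o{\left(E \right)} = 90$ ($o{\left(E \right)} = 96 - 6 = 90$)
$- 424 o{\left(s{\left(2 \right)} \right)} = \left(-424\right) 90 = -38160$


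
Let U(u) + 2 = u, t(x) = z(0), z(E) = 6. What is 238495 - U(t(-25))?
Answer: 238491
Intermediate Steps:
t(x) = 6
U(u) = -2 + u
238495 - U(t(-25)) = 238495 - (-2 + 6) = 238495 - 1*4 = 238495 - 4 = 238491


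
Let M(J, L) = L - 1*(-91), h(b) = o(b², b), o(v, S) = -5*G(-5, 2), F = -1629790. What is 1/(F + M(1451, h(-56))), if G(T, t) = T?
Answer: -1/1629674 ≈ -6.1362e-7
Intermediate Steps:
o(v, S) = 25 (o(v, S) = -5*(-5) = 25)
h(b) = 25
M(J, L) = 91 + L (M(J, L) = L + 91 = 91 + L)
1/(F + M(1451, h(-56))) = 1/(-1629790 + (91 + 25)) = 1/(-1629790 + 116) = 1/(-1629674) = -1/1629674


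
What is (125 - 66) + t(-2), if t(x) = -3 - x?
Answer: 58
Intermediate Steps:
(125 - 66) + t(-2) = (125 - 66) + (-3 - 1*(-2)) = 59 + (-3 + 2) = 59 - 1 = 58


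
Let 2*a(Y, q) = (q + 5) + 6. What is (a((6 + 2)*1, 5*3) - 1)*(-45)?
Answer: -540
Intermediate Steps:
a(Y, q) = 11/2 + q/2 (a(Y, q) = ((q + 5) + 6)/2 = ((5 + q) + 6)/2 = (11 + q)/2 = 11/2 + q/2)
(a((6 + 2)*1, 5*3) - 1)*(-45) = ((11/2 + (5*3)/2) - 1)*(-45) = ((11/2 + (½)*15) - 1)*(-45) = ((11/2 + 15/2) - 1)*(-45) = (13 - 1)*(-45) = 12*(-45) = -540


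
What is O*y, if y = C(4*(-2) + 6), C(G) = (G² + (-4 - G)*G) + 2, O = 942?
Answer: 9420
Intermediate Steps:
C(G) = 2 + G² + G*(-4 - G) (C(G) = (G² + G*(-4 - G)) + 2 = 2 + G² + G*(-4 - G))
y = 10 (y = 2 - 4*(4*(-2) + 6) = 2 - 4*(-8 + 6) = 2 - 4*(-2) = 2 + 8 = 10)
O*y = 942*10 = 9420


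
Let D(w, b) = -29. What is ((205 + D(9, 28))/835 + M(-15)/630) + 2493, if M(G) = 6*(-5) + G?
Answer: 29144799/11690 ≈ 2493.1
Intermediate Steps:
M(G) = -30 + G
((205 + D(9, 28))/835 + M(-15)/630) + 2493 = ((205 - 29)/835 + (-30 - 15)/630) + 2493 = (176*(1/835) - 45*1/630) + 2493 = (176/835 - 1/14) + 2493 = 1629/11690 + 2493 = 29144799/11690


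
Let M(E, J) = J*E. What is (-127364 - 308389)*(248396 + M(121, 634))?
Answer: -141667657830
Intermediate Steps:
M(E, J) = E*J
(-127364 - 308389)*(248396 + M(121, 634)) = (-127364 - 308389)*(248396 + 121*634) = -435753*(248396 + 76714) = -435753*325110 = -141667657830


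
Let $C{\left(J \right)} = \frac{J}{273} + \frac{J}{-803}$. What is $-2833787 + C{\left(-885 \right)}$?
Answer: $- \frac{207073473801}{73073} \approx -2.8338 \cdot 10^{6}$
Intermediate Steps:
$C{\left(J \right)} = \frac{530 J}{219219}$ ($C{\left(J \right)} = J \frac{1}{273} + J \left(- \frac{1}{803}\right) = \frac{J}{273} - \frac{J}{803} = \frac{530 J}{219219}$)
$-2833787 + C{\left(-885 \right)} = -2833787 + \frac{530}{219219} \left(-885\right) = -2833787 - \frac{156350}{73073} = - \frac{207073473801}{73073}$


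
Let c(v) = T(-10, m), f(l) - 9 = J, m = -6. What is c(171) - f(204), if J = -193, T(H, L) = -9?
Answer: 175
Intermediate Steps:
f(l) = -184 (f(l) = 9 - 193 = -184)
c(v) = -9
c(171) - f(204) = -9 - 1*(-184) = -9 + 184 = 175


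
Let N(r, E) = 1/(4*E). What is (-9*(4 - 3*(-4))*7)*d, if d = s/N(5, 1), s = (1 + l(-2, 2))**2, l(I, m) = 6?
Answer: -197568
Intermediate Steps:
N(r, E) = 1/(4*E)
s = 49 (s = (1 + 6)**2 = 7**2 = 49)
d = 196 (d = 49/(((1/4)/1)) = 49/(((1/4)*1)) = 49/(1/4) = 49*4 = 196)
(-9*(4 - 3*(-4))*7)*d = (-9*(4 - 3*(-4))*7)*196 = (-9*(4 + 12)*7)*196 = (-9*16*7)*196 = -144*7*196 = -1008*196 = -197568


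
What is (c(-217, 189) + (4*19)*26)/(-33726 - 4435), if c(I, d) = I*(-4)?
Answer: -2844/38161 ≈ -0.074526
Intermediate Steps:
c(I, d) = -4*I
(c(-217, 189) + (4*19)*26)/(-33726 - 4435) = (-4*(-217) + (4*19)*26)/(-33726 - 4435) = (868 + 76*26)/(-38161) = (868 + 1976)*(-1/38161) = 2844*(-1/38161) = -2844/38161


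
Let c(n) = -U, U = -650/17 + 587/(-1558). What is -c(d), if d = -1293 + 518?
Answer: -1022679/26486 ≈ -38.612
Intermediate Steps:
U = -1022679/26486 (U = -650*1/17 + 587*(-1/1558) = -650/17 - 587/1558 = -1022679/26486 ≈ -38.612)
d = -775
c(n) = 1022679/26486 (c(n) = -1*(-1022679/26486) = 1022679/26486)
-c(d) = -1*1022679/26486 = -1022679/26486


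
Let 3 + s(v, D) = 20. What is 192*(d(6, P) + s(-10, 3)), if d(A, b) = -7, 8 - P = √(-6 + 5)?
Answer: 1920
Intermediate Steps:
P = 8 - I (P = 8 - √(-6 + 5) = 8 - √(-1) = 8 - I ≈ 8.0 - 1.0*I)
s(v, D) = 17 (s(v, D) = -3 + 20 = 17)
192*(d(6, P) + s(-10, 3)) = 192*(-7 + 17) = 192*10 = 1920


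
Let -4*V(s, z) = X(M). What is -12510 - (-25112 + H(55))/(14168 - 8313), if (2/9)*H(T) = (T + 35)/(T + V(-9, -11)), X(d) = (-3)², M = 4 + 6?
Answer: -15449619538/1235405 ≈ -12506.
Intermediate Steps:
M = 10
X(d) = 9
V(s, z) = -9/4 (V(s, z) = -¼*9 = -9/4)
H(T) = 9*(35 + T)/(2*(-9/4 + T)) (H(T) = 9*((T + 35)/(T - 9/4))/2 = 9*((35 + T)/(-9/4 + T))/2 = 9*(35 + T)/(2*(-9/4 + T)))
-12510 - (-25112 + H(55))/(14168 - 8313) = -12510 - (-25112 + 18*(35 + 55)/(-9 + 4*55))/(14168 - 8313) = -12510 - (-25112 + 18*90/(-9 + 220))/5855 = -12510 - (-25112 + 18*90/211)/5855 = -12510 - (-25112 + 18*(1/211)*90)/5855 = -12510 - (-25112 + 1620/211)/5855 = -12510 - (-5297012)/(211*5855) = -12510 - 1*(-5297012/1235405) = -12510 + 5297012/1235405 = -15449619538/1235405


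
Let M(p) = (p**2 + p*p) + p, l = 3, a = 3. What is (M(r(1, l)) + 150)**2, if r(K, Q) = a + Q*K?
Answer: 51984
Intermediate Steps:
r(K, Q) = 3 + K*Q (r(K, Q) = 3 + Q*K = 3 + K*Q)
M(p) = p + 2*p**2 (M(p) = (p**2 + p**2) + p = 2*p**2 + p = p + 2*p**2)
(M(r(1, l)) + 150)**2 = ((3 + 1*3)*(1 + 2*(3 + 1*3)) + 150)**2 = ((3 + 3)*(1 + 2*(3 + 3)) + 150)**2 = (6*(1 + 2*6) + 150)**2 = (6*(1 + 12) + 150)**2 = (6*13 + 150)**2 = (78 + 150)**2 = 228**2 = 51984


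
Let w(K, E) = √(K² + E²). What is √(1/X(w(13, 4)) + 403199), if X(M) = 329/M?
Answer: √(43642662959 + 329*√185)/329 ≈ 634.98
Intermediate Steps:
w(K, E) = √(E² + K²)
√(1/X(w(13, 4)) + 403199) = √(1/(329/(√(4² + 13²))) + 403199) = √(1/(329/(√(16 + 169))) + 403199) = √(1/(329/(√185)) + 403199) = √(1/(329*(√185/185)) + 403199) = √(1/(329*√185/185) + 403199) = √(√185/329 + 403199) = √(403199 + √185/329)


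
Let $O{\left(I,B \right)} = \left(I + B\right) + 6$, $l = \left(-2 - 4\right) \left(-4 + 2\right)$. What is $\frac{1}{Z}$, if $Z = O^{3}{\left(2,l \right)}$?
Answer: $\frac{1}{8000} \approx 0.000125$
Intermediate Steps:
$l = 12$ ($l = \left(-6\right) \left(-2\right) = 12$)
$O{\left(I,B \right)} = 6 + B + I$ ($O{\left(I,B \right)} = \left(B + I\right) + 6 = 6 + B + I$)
$Z = 8000$ ($Z = \left(6 + 12 + 2\right)^{3} = 20^{3} = 8000$)
$\frac{1}{Z} = \frac{1}{8000}$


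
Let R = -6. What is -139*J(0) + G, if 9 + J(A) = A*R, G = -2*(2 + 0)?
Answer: 1247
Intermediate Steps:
G = -4 (G = -2*2 = -4)
J(A) = -9 - 6*A (J(A) = -9 + A*(-6) = -9 - 6*A)
-139*J(0) + G = -139*(-9 - 6*0) - 4 = -139*(-9 + 0) - 4 = -139*(-9) - 4 = 1251 - 4 = 1247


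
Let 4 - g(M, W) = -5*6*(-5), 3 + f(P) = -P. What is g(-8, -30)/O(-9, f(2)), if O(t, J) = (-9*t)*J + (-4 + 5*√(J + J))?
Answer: 59714/167531 + 730*I*√10/167531 ≈ 0.35644 + 0.013779*I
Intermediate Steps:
f(P) = -3 - P
g(M, W) = -146 (g(M, W) = 4 - (-5*6)*(-5) = 4 - (-30)*(-5) = 4 - 1*150 = 4 - 150 = -146)
O(t, J) = -4 - 9*J*t + 5*√2*√J (O(t, J) = -9*J*t + (-4 + 5*√(2*J)) = -9*J*t + (-4 + 5*(√2*√J)) = -9*J*t + (-4 + 5*√2*√J) = -4 - 9*J*t + 5*√2*√J)
g(-8, -30)/O(-9, f(2)) = -146/(-4 - 9*(-3 - 1*2)*(-9) + 5*√2*√(-3 - 1*2)) = -146/(-4 - 9*(-3 - 2)*(-9) + 5*√2*√(-3 - 2)) = -146/(-4 - 9*(-5)*(-9) + 5*√2*√(-5)) = -146/(-4 - 405 + 5*√2*(I*√5)) = -146/(-4 - 405 + 5*I*√10) = -146/(-409 + 5*I*√10)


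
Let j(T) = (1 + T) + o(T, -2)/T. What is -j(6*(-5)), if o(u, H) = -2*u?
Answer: 31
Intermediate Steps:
j(T) = -1 + T (j(T) = (1 + T) + (-2*T)/T = (1 + T) - 2 = -1 + T)
-j(6*(-5)) = -(-1 + 6*(-5)) = -(-1 - 30) = -1*(-31) = 31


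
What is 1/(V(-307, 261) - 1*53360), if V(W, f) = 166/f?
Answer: -261/13926794 ≈ -1.8741e-5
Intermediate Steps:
1/(V(-307, 261) - 1*53360) = 1/(166/261 - 1*53360) = 1/(166*(1/261) - 53360) = 1/(166/261 - 53360) = 1/(-13926794/261) = -261/13926794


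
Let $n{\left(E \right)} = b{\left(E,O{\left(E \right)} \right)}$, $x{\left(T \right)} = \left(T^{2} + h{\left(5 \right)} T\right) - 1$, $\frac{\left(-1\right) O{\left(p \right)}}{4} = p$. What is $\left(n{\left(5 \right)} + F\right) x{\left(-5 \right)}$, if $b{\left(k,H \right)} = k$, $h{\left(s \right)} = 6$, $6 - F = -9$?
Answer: $-120$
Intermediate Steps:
$F = 15$ ($F = 6 - -9 = 6 + 9 = 15$)
$O{\left(p \right)} = - 4 p$
$x{\left(T \right)} = -1 + T^{2} + 6 T$ ($x{\left(T \right)} = \left(T^{2} + 6 T\right) - 1 = -1 + T^{2} + 6 T$)
$n{\left(E \right)} = E$
$\left(n{\left(5 \right)} + F\right) x{\left(-5 \right)} = \left(5 + 15\right) \left(-1 + \left(-5\right)^{2} + 6 \left(-5\right)\right) = 20 \left(-1 + 25 - 30\right) = 20 \left(-6\right) = -120$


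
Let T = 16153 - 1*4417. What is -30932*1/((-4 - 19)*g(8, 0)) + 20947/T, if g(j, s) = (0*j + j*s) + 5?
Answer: 365426857/1349640 ≈ 270.76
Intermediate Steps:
T = 11736 (T = 16153 - 4417 = 11736)
g(j, s) = 5 + j*s (g(j, s) = (0 + j*s) + 5 = j*s + 5 = 5 + j*s)
-30932*1/((-4 - 19)*g(8, 0)) + 20947/T = -30932*1/((-4 - 19)*(5 + 8*0)) + 20947/11736 = -30932*(-1/(23*(5 + 0))) + 20947*(1/11736) = -30932/((-23*5)) + 20947/11736 = -30932/(-115) + 20947/11736 = -30932*(-1/115) + 20947/11736 = 30932/115 + 20947/11736 = 365426857/1349640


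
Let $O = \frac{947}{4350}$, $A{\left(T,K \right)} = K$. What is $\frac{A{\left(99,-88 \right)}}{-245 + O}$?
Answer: $\frac{382800}{1064803} \approx 0.3595$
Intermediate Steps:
$O = \frac{947}{4350}$ ($O = 947 \cdot \frac{1}{4350} = \frac{947}{4350} \approx 0.2177$)
$\frac{A{\left(99,-88 \right)}}{-245 + O} = - \frac{88}{-245 + \frac{947}{4350}} = - \frac{88}{- \frac{1064803}{4350}} = \left(-88\right) \left(- \frac{4350}{1064803}\right) = \frac{382800}{1064803}$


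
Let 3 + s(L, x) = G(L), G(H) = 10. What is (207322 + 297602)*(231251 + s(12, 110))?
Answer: 116767714392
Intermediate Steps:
s(L, x) = 7 (s(L, x) = -3 + 10 = 7)
(207322 + 297602)*(231251 + s(12, 110)) = (207322 + 297602)*(231251 + 7) = 504924*231258 = 116767714392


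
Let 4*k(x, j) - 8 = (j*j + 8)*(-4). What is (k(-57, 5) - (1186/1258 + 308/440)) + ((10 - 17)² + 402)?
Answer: 2631467/6290 ≈ 418.36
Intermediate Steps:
k(x, j) = -6 - j² (k(x, j) = 2 + ((j*j + 8)*(-4))/4 = 2 + ((j² + 8)*(-4))/4 = 2 + ((8 + j²)*(-4))/4 = 2 + (-32 - 4*j²)/4 = 2 + (-8 - j²) = -6 - j²)
(k(-57, 5) - (1186/1258 + 308/440)) + ((10 - 17)² + 402) = ((-6 - 1*5²) - (1186/1258 + 308/440)) + ((10 - 17)² + 402) = ((-6 - 1*25) - (1186*(1/1258) + 308*(1/440))) + ((-7)² + 402) = ((-6 - 25) - (593/629 + 7/10)) + (49 + 402) = (-31 - 1*10333/6290) + 451 = (-31 - 10333/6290) + 451 = -205323/6290 + 451 = 2631467/6290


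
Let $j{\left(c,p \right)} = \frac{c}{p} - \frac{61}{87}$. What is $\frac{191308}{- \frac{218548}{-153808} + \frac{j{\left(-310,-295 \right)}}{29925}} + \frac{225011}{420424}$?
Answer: $\frac{95011617209876359945903}{705688980228548072} \approx 1.3464 \cdot 10^{5}$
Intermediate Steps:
$j{\left(c,p \right)} = - \frac{61}{87} + \frac{c}{p}$ ($j{\left(c,p \right)} = \frac{c}{p} - \frac{61}{87} = - \frac{61}{87} + \frac{c}{p}$)
$\frac{191308}{- \frac{218548}{-153808} + \frac{j{\left(-310,-295 \right)}}{29925}} + \frac{225011}{420424} = \frac{191308}{- \frac{218548}{-153808} + \frac{- \frac{61}{87} - \frac{310}{-295}}{29925}} + \frac{225011}{420424} = \frac{191308}{\left(-218548\right) \left(- \frac{1}{153808}\right) + \left(- \frac{61}{87} - - \frac{62}{59}\right) \frac{1}{29925}} + 225011 \cdot \frac{1}{420424} = \frac{191308}{\frac{54637}{38452} + \left(- \frac{61}{87} + \frac{62}{59}\right) \frac{1}{29925}} + \frac{225011}{420424} = \frac{191308}{\frac{54637}{38452} + \frac{1795}{5133} \cdot \frac{1}{29925}} + \frac{225011}{420424} = \frac{191308}{\frac{54637}{38452} + \frac{359}{30721005}} + \frac{225011}{420424} = \frac{191308}{\frac{1678517354453}{1181284084260}} + \frac{225011}{420424} = 191308 \cdot \frac{1181284084260}{1678517354453} + \frac{225011}{420424} = \frac{225989095591612080}{1678517354453} + \frac{225011}{420424} = \frac{95011617209876359945903}{705688980228548072}$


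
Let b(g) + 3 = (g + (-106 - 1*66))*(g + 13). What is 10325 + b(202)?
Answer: 16772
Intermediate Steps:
b(g) = -3 + (-172 + g)*(13 + g) (b(g) = -3 + (g + (-106 - 1*66))*(g + 13) = -3 + (g + (-106 - 66))*(13 + g) = -3 + (g - 172)*(13 + g) = -3 + (-172 + g)*(13 + g))
10325 + b(202) = 10325 + (-2239 + 202² - 159*202) = 10325 + (-2239 + 40804 - 32118) = 10325 + 6447 = 16772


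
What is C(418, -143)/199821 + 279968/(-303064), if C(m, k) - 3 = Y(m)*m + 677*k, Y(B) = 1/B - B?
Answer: -401845223/176042301 ≈ -2.2827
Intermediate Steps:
C(m, k) = 3 + 677*k + m*(1/m - m) (C(m, k) = 3 + ((1/m - m)*m + 677*k) = 3 + (m*(1/m - m) + 677*k) = 3 + (677*k + m*(1/m - m)) = 3 + 677*k + m*(1/m - m))
C(418, -143)/199821 + 279968/(-303064) = (4 - 1*418² + 677*(-143))/199821 + 279968/(-303064) = (4 - 1*174724 - 96811)*(1/199821) + 279968*(-1/303064) = (4 - 174724 - 96811)*(1/199821) - 34996/37883 = -271531*1/199821 - 34996/37883 = -271531/199821 - 34996/37883 = -401845223/176042301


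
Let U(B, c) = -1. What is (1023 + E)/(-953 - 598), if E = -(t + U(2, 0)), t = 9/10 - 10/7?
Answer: -71717/108570 ≈ -0.66056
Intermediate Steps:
t = -37/70 (t = 9*(1/10) - 10*1/7 = 9/10 - 10/7 = -37/70 ≈ -0.52857)
E = 107/70 (E = -(-37/70 - 1) = -1*(-107/70) = 107/70 ≈ 1.5286)
(1023 + E)/(-953 - 598) = (1023 + 107/70)/(-953 - 598) = (71717/70)/(-1551) = -1/1551*71717/70 = -71717/108570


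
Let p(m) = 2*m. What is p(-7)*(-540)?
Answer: 7560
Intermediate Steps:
p(-7)*(-540) = (2*(-7))*(-540) = -14*(-540) = 7560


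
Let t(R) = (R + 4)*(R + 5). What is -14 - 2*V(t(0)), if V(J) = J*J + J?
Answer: -854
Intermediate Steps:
t(R) = (4 + R)*(5 + R)
V(J) = J + J² (V(J) = J² + J = J + J²)
-14 - 2*V(t(0)) = -14 - 2*(20 + 0² + 9*0)*(1 + (20 + 0² + 9*0)) = -14 - 2*(20 + 0 + 0)*(1 + (20 + 0 + 0)) = -14 - 40*(1 + 20) = -14 - 40*21 = -14 - 2*420 = -14 - 840 = -854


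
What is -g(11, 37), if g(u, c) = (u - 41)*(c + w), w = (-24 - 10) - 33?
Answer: -900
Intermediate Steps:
w = -67 (w = -34 - 33 = -67)
g(u, c) = (-67 + c)*(-41 + u) (g(u, c) = (u - 41)*(c - 67) = (-41 + u)*(-67 + c) = (-67 + c)*(-41 + u))
-g(11, 37) = -(2747 - 67*11 - 41*37 + 37*11) = -(2747 - 737 - 1517 + 407) = -1*900 = -900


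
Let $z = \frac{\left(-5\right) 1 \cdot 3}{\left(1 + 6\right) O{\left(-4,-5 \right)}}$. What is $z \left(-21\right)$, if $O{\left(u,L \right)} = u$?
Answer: $- \frac{45}{4} \approx -11.25$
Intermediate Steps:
$z = \frac{15}{28}$ ($z = \frac{\left(-5\right) 1 \cdot 3}{\left(1 + 6\right) \left(-4\right)} = \frac{\left(-5\right) 3}{7 \left(-4\right)} = - \frac{15}{-28} = \left(-15\right) \left(- \frac{1}{28}\right) = \frac{15}{28} \approx 0.53571$)
$z \left(-21\right) = \frac{15}{28} \left(-21\right) = - \frac{45}{4}$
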